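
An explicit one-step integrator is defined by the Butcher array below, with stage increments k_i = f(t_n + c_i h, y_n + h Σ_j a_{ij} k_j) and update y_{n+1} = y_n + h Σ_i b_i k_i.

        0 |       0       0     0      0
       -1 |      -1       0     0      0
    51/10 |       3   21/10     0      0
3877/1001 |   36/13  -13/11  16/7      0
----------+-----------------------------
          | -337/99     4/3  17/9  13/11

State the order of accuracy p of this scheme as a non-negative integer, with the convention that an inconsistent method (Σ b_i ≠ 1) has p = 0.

b = (-337/99, 4/3, 17/9, 13/11)
c = (0, -1, 51/10, 3877/1001)
Ac = (0, 0, -21/10, 4943/385)
Σ b_i: (-337/99)·1 + 4/3·1 + 17/9·1 + 13/11·1 = 1 ✓
b·c: 4/3·(-1) + 17/9·51/10 + 13/11·3877/1001 = 109071/8470 ≠ 1/2 ⇒ order 1.

1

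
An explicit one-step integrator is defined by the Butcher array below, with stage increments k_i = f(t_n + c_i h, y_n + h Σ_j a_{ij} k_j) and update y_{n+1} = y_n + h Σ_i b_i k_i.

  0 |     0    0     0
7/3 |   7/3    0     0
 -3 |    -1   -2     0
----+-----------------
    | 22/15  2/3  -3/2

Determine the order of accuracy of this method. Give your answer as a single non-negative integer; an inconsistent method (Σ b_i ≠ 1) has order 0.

0

b = (22/15, 2/3, -3/2)
c = (0, 7/3, -3)
Ac = (0, 0, -14/3)
Σ b_i: 22/15·1 + 2/3·1 + (-3/2)·1 = 19/30 ≠ 1 ⇒ order 0.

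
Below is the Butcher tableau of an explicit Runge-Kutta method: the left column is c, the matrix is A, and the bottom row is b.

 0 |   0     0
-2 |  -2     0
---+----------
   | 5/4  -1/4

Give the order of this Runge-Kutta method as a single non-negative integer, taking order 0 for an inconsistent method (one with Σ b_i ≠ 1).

b = (5/4, -1/4)
c = (0, -2)
Σ b_i: 5/4·1 + (-1/4)·1 = 1 ✓
b·c: (-1/4)·(-2) = 1/2 ✓; 2 stages ⇒ order 2.

2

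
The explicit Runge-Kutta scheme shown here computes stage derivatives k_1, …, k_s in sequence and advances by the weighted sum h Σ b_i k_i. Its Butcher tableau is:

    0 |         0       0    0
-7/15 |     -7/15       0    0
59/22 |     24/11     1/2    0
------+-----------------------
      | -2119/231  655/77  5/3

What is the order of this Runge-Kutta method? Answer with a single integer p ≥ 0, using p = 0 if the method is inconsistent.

b = (-2119/231, 655/77, 5/3)
c = (0, -7/15, 59/22)
Ac = (0, 0, -7/30)
Σ b_i: (-2119/231)·1 + 655/77·1 + 5/3·1 = 1 ✓
b·c: 655/77·(-7/15) + 5/3·59/22 = 1/2 ✓
b·c²: 655/77·49/225 + 5/3·3481/484 = 301423/21780 ≠ 1/3 ⇒ order 2.
b·Ac: 5/3·(-7/30) = -7/18 ≠ 1/6

2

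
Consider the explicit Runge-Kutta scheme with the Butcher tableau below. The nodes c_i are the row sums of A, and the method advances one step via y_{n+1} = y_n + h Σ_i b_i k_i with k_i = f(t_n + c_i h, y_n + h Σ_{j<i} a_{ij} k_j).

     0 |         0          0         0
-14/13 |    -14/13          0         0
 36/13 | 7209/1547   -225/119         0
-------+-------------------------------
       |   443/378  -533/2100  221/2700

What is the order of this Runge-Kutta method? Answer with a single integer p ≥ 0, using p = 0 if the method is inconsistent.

3

b = (443/378, -533/2100, 221/2700)
c = (0, -14/13, 36/13)
Ac = (0, 0, 450/221)
Σ b_i: 443/378·1 + (-533/2100)·1 + 221/2700·1 = 1 ✓
b·c: (-533/2100)·(-14/13) + 221/2700·36/13 = 1/2 ✓
b·c²: (-533/2100)·196/169 + 221/2700·1296/169 = 1/3 ✓
b·Ac: 221/2700·450/221 = 1/6 ✓; 3 stages ⇒ order 3.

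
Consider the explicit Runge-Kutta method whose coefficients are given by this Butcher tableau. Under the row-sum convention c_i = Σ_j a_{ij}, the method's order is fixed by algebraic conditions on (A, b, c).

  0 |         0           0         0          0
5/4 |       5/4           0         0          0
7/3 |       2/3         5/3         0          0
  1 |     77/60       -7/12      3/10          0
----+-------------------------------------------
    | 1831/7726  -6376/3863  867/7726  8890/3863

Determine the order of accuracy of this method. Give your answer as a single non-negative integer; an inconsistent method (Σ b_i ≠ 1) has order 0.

3

b = (1831/7726, -6376/3863, 867/7726, 8890/3863)
c = (0, 5/4, 7/3, 1)
Ac = (0, 0, 25/12, -7/240)
Σ b_i: 1831/7726·1 + (-6376/3863)·1 + 867/7726·1 + 8890/3863·1 = 1 ✓
b·c: (-6376/3863)·5/4 + 867/7726·7/3 + 8890/3863·1 = 1/2 ✓
b·c²: (-6376/3863)·25/16 + 867/7726·49/9 + 8890/3863·1 = 1/3 ✓
b·Ac: 867/7726·25/12 + 8890/3863·(-7/240) = 1/6 ✓
b·c³: (-6376/3863)·125/64 + 867/7726·343/27 + 8890/3863·1 = 139963/278136 ≠ 1/4 ⇒ order 3.
b·(c∘Ac): 867/7726·175/36 + 8890/3863·(-7/240) = 1848/3863 ≠ 1/8
b·Ac²: 867/7726·125/48 + 8890/3863·231/320 = 60371/30904 ≠ 1/12
b·A²c: 8890/3863·5/8 = 22225/15452 ≠ 1/24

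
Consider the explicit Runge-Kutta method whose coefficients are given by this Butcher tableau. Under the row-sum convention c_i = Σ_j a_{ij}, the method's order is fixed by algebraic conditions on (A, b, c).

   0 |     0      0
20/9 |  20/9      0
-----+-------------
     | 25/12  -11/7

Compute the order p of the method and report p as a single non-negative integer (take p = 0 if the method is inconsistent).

b = (25/12, -11/7)
c = (0, 20/9)
Σ b_i: 25/12·1 + (-11/7)·1 = 43/84 ≠ 1 ⇒ order 0.

0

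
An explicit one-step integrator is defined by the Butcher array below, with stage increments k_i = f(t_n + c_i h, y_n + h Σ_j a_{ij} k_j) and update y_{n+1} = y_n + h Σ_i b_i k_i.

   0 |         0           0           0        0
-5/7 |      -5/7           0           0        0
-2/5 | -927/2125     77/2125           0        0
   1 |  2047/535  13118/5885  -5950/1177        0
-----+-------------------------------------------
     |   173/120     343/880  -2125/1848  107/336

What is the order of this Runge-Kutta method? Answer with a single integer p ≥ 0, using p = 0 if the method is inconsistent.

4

b = (173/120, 343/880, -2125/1848, 107/336)
c = (0, -5/7, -2/5, 1)
Ac = (0, 0, -11/425, 46/107)
Σ b_i: 173/120·1 + 343/880·1 + (-2125/1848)·1 + 107/336·1 = 1 ✓
b·c: 343/880·(-5/7) + (-2125/1848)·(-2/5) + 107/336·1 = 1/2 ✓
b·c²: 343/880·25/49 + (-2125/1848)·4/25 + 107/336·1 = 1/3 ✓
b·Ac: (-2125/1848)·(-11/425) + 107/336·46/107 = 1/6 ✓
b·c³: 343/880·(-125/343) + (-2125/1848)·(-8/125) + 107/336·1 = 1/4 ✓
b·(c∘Ac): (-2125/1848)·22/2125 + 107/336·46/107 = 1/8 ✓
b·Ac²: (-2125/1848)·11/595 + 107/336·246/749 = 1/12 ✓
b·A²c: 107/336·14/107 = 1/24 ✓; 4 stages ⇒ order 4.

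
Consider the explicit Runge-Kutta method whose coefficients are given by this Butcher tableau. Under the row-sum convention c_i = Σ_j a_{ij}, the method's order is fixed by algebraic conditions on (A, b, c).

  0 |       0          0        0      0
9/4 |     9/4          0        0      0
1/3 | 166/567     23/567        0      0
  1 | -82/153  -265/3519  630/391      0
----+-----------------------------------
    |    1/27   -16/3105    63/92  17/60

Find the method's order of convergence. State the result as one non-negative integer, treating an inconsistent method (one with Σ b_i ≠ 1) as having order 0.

4

b = (1/27, -16/3105, 63/92, 17/60)
c = (0, 9/4, 1/3, 1)
Ac = (0, 0, 23/252, 25/68)
Σ b_i: 1/27·1 + (-16/3105)·1 + 63/92·1 + 17/60·1 = 1 ✓
b·c: (-16/3105)·9/4 + 63/92·1/3 + 17/60·1 = 1/2 ✓
b·c²: (-16/3105)·81/16 + 63/92·1/9 + 17/60·1 = 1/3 ✓
b·Ac: 63/92·23/252 + 17/60·25/68 = 1/6 ✓
b·c³: (-16/3105)·729/64 + 63/92·1/27 + 17/60·1 = 1/4 ✓
b·(c∘Ac): 63/92·23/756 + 17/60·25/68 = 1/8 ✓
b·Ac²: 63/92·23/112 + 17/60·(-55/272) = 1/12 ✓
b·A²c: 17/60·5/34 = 1/24 ✓; 4 stages ⇒ order 4.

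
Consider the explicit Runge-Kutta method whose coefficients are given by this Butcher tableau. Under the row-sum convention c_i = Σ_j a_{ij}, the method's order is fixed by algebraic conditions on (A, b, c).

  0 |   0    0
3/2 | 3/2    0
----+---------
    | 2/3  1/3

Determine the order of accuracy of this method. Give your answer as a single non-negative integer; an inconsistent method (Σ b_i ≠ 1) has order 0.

b = (2/3, 1/3)
c = (0, 3/2)
Σ b_i: 2/3·1 + 1/3·1 = 1 ✓
b·c: 1/3·3/2 = 1/2 ✓; 2 stages ⇒ order 2.

2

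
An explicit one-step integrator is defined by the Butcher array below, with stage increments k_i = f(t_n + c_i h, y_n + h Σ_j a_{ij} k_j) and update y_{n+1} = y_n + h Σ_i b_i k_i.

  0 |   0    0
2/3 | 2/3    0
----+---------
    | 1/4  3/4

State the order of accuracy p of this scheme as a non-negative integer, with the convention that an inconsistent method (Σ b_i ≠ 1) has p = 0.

b = (1/4, 3/4)
c = (0, 2/3)
Σ b_i: 1/4·1 + 3/4·1 = 1 ✓
b·c: 3/4·2/3 = 1/2 ✓; 2 stages ⇒ order 2.

2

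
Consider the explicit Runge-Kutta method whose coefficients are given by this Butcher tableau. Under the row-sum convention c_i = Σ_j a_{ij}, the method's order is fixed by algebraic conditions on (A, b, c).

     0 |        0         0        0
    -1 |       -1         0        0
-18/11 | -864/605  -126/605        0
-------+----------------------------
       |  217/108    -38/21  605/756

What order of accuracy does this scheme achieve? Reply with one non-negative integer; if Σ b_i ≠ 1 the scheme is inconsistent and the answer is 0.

b = (217/108, -38/21, 605/756)
c = (0, -1, -18/11)
Ac = (0, 0, 126/605)
Σ b_i: 217/108·1 + (-38/21)·1 + 605/756·1 = 1 ✓
b·c: (-38/21)·(-1) + 605/756·(-18/11) = 1/2 ✓
b·c²: (-38/21)·1 + 605/756·324/121 = 1/3 ✓
b·Ac: 605/756·126/605 = 1/6 ✓; 3 stages ⇒ order 3.

3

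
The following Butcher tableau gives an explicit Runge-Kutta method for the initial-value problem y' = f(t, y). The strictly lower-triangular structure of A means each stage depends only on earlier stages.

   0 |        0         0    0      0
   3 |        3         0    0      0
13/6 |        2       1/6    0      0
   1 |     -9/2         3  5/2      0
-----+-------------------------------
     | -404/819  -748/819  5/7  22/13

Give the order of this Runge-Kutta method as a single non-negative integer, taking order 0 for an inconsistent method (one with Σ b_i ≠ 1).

2

b = (-404/819, -748/819, 5/7, 22/13)
c = (0, 3, 13/6, 1)
Ac = (0, 0, 1/2, 173/12)
Σ b_i: (-404/819)·1 + (-748/819)·1 + 5/7·1 + 22/13·1 = 1 ✓
b·c: (-748/819)·3 + 5/7·13/6 + 22/13·1 = 1/2 ✓
b·c²: (-748/819)·9 + 5/7·169/36 + 22/13·1 = -10399/3276 ≠ 1/3 ⇒ order 2.
b·Ac: 5/7·1/2 + 22/13·173/12 = 6758/273 ≠ 1/6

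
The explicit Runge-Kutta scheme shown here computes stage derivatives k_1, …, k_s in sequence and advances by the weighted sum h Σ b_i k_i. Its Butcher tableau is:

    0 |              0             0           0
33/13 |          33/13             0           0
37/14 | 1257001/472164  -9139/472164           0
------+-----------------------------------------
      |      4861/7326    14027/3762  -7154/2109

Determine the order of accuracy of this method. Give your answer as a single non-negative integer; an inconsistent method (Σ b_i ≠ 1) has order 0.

b = (4861/7326, 14027/3762, -7154/2109)
c = (0, 33/13, 37/14)
Ac = (0, 0, -703/14308)
Σ b_i: 4861/7326·1 + 14027/3762·1 + (-7154/2109)·1 = 1 ✓
b·c: 14027/3762·33/13 + (-7154/2109)·37/14 = 1/2 ✓
b·c²: 14027/3762·1089/169 + (-7154/2109)·1369/196 = 1/3 ✓
b·Ac: (-7154/2109)·(-703/14308) = 1/6 ✓; 3 stages ⇒ order 3.

3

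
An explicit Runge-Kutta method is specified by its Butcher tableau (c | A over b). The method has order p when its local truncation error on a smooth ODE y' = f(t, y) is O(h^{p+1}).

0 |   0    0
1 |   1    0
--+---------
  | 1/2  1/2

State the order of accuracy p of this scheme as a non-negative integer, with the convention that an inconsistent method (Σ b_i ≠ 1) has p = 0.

b = (1/2, 1/2)
c = (0, 1)
Σ b_i: 1/2·1 + 1/2·1 = 1 ✓
b·c: 1/2·1 = 1/2 ✓; 2 stages ⇒ order 2.

2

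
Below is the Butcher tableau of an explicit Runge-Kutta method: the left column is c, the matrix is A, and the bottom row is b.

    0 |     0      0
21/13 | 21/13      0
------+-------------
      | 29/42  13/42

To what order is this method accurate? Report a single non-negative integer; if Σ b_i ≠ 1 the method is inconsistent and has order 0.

b = (29/42, 13/42)
c = (0, 21/13)
Σ b_i: 29/42·1 + 13/42·1 = 1 ✓
b·c: 13/42·21/13 = 1/2 ✓; 2 stages ⇒ order 2.

2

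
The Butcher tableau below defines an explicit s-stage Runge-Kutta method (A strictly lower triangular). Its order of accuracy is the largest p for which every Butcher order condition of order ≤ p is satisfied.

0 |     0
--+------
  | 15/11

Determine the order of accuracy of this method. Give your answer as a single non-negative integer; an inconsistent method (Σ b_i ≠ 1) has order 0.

b = (15/11)
c = (0)
Σ b_i: 15/11·1 = 15/11 ≠ 1 ⇒ order 0.

0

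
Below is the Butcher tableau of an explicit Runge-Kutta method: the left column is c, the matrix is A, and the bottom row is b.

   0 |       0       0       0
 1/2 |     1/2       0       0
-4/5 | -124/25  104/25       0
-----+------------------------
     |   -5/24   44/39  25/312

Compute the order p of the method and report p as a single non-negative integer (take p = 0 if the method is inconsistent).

b = (-5/24, 44/39, 25/312)
c = (0, 1/2, -4/5)
Ac = (0, 0, 52/25)
Σ b_i: (-5/24)·1 + 44/39·1 + 25/312·1 = 1 ✓
b·c: 44/39·1/2 + 25/312·(-4/5) = 1/2 ✓
b·c²: 44/39·1/4 + 25/312·16/25 = 1/3 ✓
b·Ac: 25/312·52/25 = 1/6 ✓; 3 stages ⇒ order 3.

3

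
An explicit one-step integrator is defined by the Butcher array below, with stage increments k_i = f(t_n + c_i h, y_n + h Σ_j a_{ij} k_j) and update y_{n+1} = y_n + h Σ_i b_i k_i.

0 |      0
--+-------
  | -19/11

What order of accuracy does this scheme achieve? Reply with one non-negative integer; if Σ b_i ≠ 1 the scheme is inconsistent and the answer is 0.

0

b = (-19/11)
c = (0)
Σ b_i: (-19/11)·1 = -19/11 ≠ 1 ⇒ order 0.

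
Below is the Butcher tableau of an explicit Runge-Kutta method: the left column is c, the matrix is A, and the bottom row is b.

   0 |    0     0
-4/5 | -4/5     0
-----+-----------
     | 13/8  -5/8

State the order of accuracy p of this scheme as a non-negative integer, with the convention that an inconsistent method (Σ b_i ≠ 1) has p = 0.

2

b = (13/8, -5/8)
c = (0, -4/5)
Σ b_i: 13/8·1 + (-5/8)·1 = 1 ✓
b·c: (-5/8)·(-4/5) = 1/2 ✓; 2 stages ⇒ order 2.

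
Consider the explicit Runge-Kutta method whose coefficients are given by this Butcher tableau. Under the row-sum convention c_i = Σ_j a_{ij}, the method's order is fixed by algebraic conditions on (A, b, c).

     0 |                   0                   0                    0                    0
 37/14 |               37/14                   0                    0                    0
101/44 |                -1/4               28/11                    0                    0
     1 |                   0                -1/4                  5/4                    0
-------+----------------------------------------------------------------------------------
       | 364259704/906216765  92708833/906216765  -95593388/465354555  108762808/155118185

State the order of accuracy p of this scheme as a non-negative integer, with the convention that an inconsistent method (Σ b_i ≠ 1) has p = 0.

3

b = (364259704/906216765, 92708833/906216765, -95593388/465354555, 108762808/155118185)
c = (0, 37/14, 101/44, 1)
Ac = (0, 0, 74/11, 2721/1232)
Σ b_i: 364259704/906216765·1 + 92708833/906216765·1 + (-95593388/465354555)·1 + 108762808/155118185·1 = 1 ✓
b·c: 92708833/906216765·37/14 + (-95593388/465354555)·101/44 + 108762808/155118185·1 = 1/2 ✓
b·c²: 92708833/906216765·1369/196 + (-95593388/465354555)·10201/1936 + 108762808/155118185·1 = 1/3 ✓
b·Ac: (-95593388/465354555)·74/11 + 108762808/155118185·2721/1232 = 1/6 ✓
b·c³: 92708833/906216765·50653/2744 + (-95593388/465354555)·1030301/85184 + 108762808/155118185·1 = 1056794969/10058189680 ≠ 1/4 ⇒ order 3.
b·(c∘Ac): (-95593388/465354555)·3737/242 + 108762808/155118185·2721/1232 = -79528993/48984690 ≠ 1/8
b·Ac²: (-95593388/465354555)·1369/77 + 108762808/155118185·1836649/379456 = -14817202643/57331681176 ≠ 1/12
b·A²c: 108762808/155118185·185/22 = 182919268/31023637 ≠ 1/24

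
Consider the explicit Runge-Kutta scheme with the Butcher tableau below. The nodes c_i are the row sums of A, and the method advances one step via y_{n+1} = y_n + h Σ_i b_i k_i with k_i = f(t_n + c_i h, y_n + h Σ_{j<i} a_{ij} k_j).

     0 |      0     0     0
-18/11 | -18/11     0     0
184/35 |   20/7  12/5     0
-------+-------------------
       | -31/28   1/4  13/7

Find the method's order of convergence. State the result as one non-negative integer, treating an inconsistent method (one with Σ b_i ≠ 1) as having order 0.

1

b = (-31/28, 1/4, 13/7)
c = (0, -18/11, 184/35)
Ac = (0, 0, -216/55)
Σ b_i: (-31/28)·1 + 1/4·1 + 13/7·1 = 1 ✓
b·c: 1/4·(-18/11) + 13/7·184/35 = 50419/5390 ≠ 1/2 ⇒ order 1.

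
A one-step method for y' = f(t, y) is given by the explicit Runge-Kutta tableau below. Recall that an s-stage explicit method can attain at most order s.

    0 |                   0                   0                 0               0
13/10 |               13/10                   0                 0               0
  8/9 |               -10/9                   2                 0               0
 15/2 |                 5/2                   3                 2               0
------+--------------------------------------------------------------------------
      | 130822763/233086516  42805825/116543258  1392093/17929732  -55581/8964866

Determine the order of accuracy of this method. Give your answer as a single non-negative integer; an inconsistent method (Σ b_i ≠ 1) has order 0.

3

b = (130822763/233086516, 42805825/116543258, 1392093/17929732, -55581/8964866)
c = (0, 13/10, 8/9, 15/2)
Ac = (0, 0, 13/5, 511/90)
Σ b_i: 130822763/233086516·1 + 42805825/116543258·1 + 1392093/17929732·1 + (-55581/8964866)·1 = 1 ✓
b·c: 42805825/116543258·13/10 + 1392093/17929732·8/9 + (-55581/8964866)·15/2 = 1/2 ✓
b·c²: 42805825/116543258·169/100 + 1392093/17929732·64/81 + (-55581/8964866)·225/4 = 1/3 ✓
b·Ac: 1392093/17929732·13/5 + (-55581/8964866)·511/90 = 1/6 ✓
b·c³: 42805825/116543258·2197/1000 + 1392093/17929732·512/729 + (-55581/8964866)·3375/8 = -8491604893/4841027640 ≠ 1/4 ⇒ order 3.
b·(c∘Ac): 1392093/17929732·104/45 + (-55581/8964866)·511/12 = -15163669/179297320 ≠ 1/8
b·Ac²: 1392093/17929732·169/50 + (-55581/8964866)·53867/8100 = 107082529/484102764 ≠ 1/12
b·A²c: (-55581/8964866)·26/5 = -722553/22412165 ≠ 1/24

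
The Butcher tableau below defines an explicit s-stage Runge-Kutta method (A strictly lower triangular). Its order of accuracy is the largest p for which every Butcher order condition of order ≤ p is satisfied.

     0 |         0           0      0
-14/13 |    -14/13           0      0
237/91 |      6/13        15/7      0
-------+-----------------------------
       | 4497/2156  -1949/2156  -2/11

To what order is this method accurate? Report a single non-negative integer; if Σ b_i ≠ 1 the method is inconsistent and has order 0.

b = (4497/2156, -1949/2156, -2/11)
c = (0, -14/13, 237/91)
Ac = (0, 0, -30/13)
Σ b_i: 4497/2156·1 + (-1949/2156)·1 + (-2/11)·1 = 1 ✓
b·c: (-1949/2156)·(-14/13) + (-2/11)·237/91 = 1/2 ✓
b·c²: (-1949/2156)·196/169 + (-2/11)·56169/8281 = -207839/91091 ≠ 1/3 ⇒ order 2.
b·Ac: (-2/11)·(-30/13) = 60/143 ≠ 1/6

2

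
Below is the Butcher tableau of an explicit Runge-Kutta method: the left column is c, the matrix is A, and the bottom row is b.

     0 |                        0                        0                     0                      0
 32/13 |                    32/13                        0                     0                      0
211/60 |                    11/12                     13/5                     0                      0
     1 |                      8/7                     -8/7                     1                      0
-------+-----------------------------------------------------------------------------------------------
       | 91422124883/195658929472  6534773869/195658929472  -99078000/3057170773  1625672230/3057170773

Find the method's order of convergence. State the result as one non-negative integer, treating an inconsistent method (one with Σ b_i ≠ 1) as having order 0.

3

b = (91422124883/195658929472, 6534773869/195658929472, -99078000/3057170773, 1625672230/3057170773)
c = (0, 32/13, 211/60, 1)
Ac = (0, 0, 32/5, 3841/5460)
Σ b_i: 91422124883/195658929472·1 + 6534773869/195658929472·1 + (-99078000/3057170773)·1 + 1625672230/3057170773·1 = 1 ✓
b·c: 6534773869/195658929472·32/13 + (-99078000/3057170773)·211/60 + 1625672230/3057170773·1 = 1/2 ✓
b·c²: 6534773869/195658929472·1024/169 + (-99078000/3057170773)·44521/3600 + 1625672230/3057170773·1 = 1/3 ✓
b·Ac: (-99078000/3057170773)·32/5 + 1625672230/3057170773·3841/5460 = 1/6 ✓
b·c³: 6534773869/195658929472·32768/2197 + (-99078000/3057170773)·9393931/216000 + 1625672230/3057170773·1 = -543055478167/1430755921764 ≠ 1/4 ⇒ order 3.
b·(c∘Ac): (-99078000/3057170773)·1688/75 + 1625672230/3057170773·3841/5460 = -6517727147/18343024638 ≠ 1/8
b·Ac²: (-99078000/3057170773)·1024/65 + 1625672230/3057170773·23177143/4258800 = 34100053859779/14307559217640 ≠ 1/12
b·A²c: 1625672230/3057170773·32/5 = 10404302272/3057170773 ≠ 1/24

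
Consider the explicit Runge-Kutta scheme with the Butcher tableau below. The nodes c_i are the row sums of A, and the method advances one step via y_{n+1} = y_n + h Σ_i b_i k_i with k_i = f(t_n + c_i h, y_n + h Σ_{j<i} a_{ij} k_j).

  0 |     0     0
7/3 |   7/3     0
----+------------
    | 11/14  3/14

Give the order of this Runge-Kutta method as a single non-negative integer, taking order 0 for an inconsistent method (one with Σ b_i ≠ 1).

b = (11/14, 3/14)
c = (0, 7/3)
Σ b_i: 11/14·1 + 3/14·1 = 1 ✓
b·c: 3/14·7/3 = 1/2 ✓; 2 stages ⇒ order 2.

2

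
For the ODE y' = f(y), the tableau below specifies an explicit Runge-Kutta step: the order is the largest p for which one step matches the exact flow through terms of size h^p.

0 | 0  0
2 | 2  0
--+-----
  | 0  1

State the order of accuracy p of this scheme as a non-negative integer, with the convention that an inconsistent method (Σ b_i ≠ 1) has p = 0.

1

b = (0, 1)
c = (0, 2)
Σ b_i: 1·1 = 1 ✓
b·c: 1·2 = 2 ≠ 1/2 ⇒ order 1.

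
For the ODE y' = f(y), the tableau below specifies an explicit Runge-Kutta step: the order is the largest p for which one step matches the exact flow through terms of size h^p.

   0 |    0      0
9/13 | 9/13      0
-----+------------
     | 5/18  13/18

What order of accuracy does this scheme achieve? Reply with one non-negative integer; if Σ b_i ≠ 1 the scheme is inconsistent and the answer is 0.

2

b = (5/18, 13/18)
c = (0, 9/13)
Σ b_i: 5/18·1 + 13/18·1 = 1 ✓
b·c: 13/18·9/13 = 1/2 ✓; 2 stages ⇒ order 2.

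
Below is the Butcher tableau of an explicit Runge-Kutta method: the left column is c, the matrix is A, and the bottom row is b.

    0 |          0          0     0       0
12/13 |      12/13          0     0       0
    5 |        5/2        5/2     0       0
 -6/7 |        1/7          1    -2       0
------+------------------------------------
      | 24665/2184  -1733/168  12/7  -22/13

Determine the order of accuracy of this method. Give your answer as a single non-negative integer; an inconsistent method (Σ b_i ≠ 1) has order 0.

2

b = (24665/2184, -1733/168, 12/7, -22/13)
c = (0, 12/13, 5, -6/7)
Ac = (0, 0, 30/13, -118/13)
Σ b_i: 24665/2184·1 + (-1733/168)·1 + 12/7·1 + (-22/13)·1 = 1 ✓
b·c: (-1733/168)·12/13 + 12/7·5 + (-22/13)·(-6/7) = 1/2 ✓
b·c²: (-1733/168)·144/169 + 12/7·25 + (-22/13)·36/49 = 271818/8281 ≠ 1/3 ⇒ order 2.
b·Ac: 12/7·30/13 + (-22/13)·(-118/13) = 22852/1183 ≠ 1/6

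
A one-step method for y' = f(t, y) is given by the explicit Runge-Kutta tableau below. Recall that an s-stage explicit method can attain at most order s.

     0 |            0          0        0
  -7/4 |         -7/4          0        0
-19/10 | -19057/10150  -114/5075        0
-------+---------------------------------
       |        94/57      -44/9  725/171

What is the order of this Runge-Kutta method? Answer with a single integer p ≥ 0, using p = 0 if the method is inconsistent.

3

b = (94/57, -44/9, 725/171)
c = (0, -7/4, -19/10)
Ac = (0, 0, 57/1450)
Σ b_i: 94/57·1 + (-44/9)·1 + 725/171·1 = 1 ✓
b·c: (-44/9)·(-7/4) + 725/171·(-19/10) = 1/2 ✓
b·c²: (-44/9)·49/16 + 725/171·361/100 = 1/3 ✓
b·Ac: 725/171·57/1450 = 1/6 ✓; 3 stages ⇒ order 3.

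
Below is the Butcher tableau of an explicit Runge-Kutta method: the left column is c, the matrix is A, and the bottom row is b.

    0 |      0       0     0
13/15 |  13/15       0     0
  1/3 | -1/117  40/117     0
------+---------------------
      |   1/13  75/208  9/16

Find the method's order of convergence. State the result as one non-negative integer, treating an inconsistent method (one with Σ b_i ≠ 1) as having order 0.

b = (1/13, 75/208, 9/16)
c = (0, 13/15, 1/3)
Ac = (0, 0, 8/27)
Σ b_i: 1/13·1 + 75/208·1 + 9/16·1 = 1 ✓
b·c: 75/208·13/15 + 9/16·1/3 = 1/2 ✓
b·c²: 75/208·169/225 + 9/16·1/9 = 1/3 ✓
b·Ac: 9/16·8/27 = 1/6 ✓; 3 stages ⇒ order 3.

3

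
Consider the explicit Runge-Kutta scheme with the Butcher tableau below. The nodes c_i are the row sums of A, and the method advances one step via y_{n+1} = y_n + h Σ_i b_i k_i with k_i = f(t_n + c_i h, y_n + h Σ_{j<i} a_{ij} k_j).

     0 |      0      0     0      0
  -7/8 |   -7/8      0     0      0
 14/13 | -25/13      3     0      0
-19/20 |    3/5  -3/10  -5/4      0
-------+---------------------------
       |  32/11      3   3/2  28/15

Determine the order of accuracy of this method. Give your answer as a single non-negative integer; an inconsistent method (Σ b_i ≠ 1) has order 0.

0

b = (32/11, 3, 3/2, 28/15)
c = (0, -7/8, 14/13, -19/20)
Ac = (0, 0, -21/8, -1127/1040)
Σ b_i: 32/11·1 + 3·1 + 3/2·1 + 28/15·1 = 3061/330 ≠ 1 ⇒ order 0.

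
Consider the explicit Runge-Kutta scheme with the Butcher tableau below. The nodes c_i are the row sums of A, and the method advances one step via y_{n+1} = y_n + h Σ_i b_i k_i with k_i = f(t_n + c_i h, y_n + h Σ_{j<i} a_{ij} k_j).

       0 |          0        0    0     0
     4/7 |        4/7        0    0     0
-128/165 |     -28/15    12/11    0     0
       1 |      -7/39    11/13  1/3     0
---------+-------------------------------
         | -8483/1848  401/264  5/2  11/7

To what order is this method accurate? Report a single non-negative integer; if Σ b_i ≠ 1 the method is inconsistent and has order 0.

2

b = (-8483/1848, 401/264, 5/2, 11/7)
c = (0, 4/7, -128/165, 1)
Ac = (0, 0, 48/77, 10132/45045)
Σ b_i: (-8483/1848)·1 + 401/264·1 + 5/2·1 + 11/7·1 = 1 ✓
b·c: 401/264·4/7 + 5/2·(-128/165) + 11/7·1 = 1/2 ✓
b·c²: 401/264·16/49 + 5/2·16384/27225 + 11/7·1 = 953003/266805 ≠ 1/3 ⇒ order 2.
b·Ac: 5/2·48/77 + 11/7·10132/45045 = 602852/315315 ≠ 1/6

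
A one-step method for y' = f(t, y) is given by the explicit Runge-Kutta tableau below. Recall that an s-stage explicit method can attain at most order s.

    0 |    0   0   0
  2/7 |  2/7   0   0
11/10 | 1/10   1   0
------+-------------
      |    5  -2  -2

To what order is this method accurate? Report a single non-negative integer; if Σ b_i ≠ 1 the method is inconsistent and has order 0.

1

b = (5, -2, -2)
c = (0, 2/7, 11/10)
Ac = (0, 0, 2/7)
Σ b_i: 5·1 + (-2)·1 + (-2)·1 = 1 ✓
b·c: (-2)·2/7 + (-2)·11/10 = -97/35 ≠ 1/2 ⇒ order 1.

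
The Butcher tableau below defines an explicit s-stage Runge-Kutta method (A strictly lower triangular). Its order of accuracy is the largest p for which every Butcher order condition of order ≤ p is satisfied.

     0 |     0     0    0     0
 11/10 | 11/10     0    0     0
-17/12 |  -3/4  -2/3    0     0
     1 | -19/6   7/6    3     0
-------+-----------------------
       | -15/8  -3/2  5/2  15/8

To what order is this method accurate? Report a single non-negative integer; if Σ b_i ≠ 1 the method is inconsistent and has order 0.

1

b = (-15/8, -3/2, 5/2, 15/8)
c = (0, 11/10, -17/12, 1)
Ac = (0, 0, -11/15, -89/30)
Σ b_i: (-15/8)·1 + (-3/2)·1 + 5/2·1 + 15/8·1 = 1 ✓
b·c: (-3/2)·11/10 + 5/2·(-17/12) + 15/8·1 = -199/60 ≠ 1/2 ⇒ order 1.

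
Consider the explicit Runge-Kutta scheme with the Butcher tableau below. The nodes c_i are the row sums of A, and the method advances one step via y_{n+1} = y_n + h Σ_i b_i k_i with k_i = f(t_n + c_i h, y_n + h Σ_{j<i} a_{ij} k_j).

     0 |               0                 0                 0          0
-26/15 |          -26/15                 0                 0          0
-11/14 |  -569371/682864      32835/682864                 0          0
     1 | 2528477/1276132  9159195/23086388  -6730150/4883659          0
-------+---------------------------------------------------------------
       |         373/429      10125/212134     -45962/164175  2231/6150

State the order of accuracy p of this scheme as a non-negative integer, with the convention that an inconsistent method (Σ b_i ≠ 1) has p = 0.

4

b = (373/429, 10125/212134, -45962/164175, 2231/6150)
c = (0, -26/15, -11/14, 1)
Ac = (0, 0, -2189/26264, 1763/4462)
Σ b_i: 373/429·1 + 10125/212134·1 + (-45962/164175)·1 + 2231/6150·1 = 1 ✓
b·c: 10125/212134·(-26/15) + (-45962/164175)·(-11/14) + 2231/6150·1 = 1/2 ✓
b·c²: 10125/212134·676/225 + (-45962/164175)·121/196 + 2231/6150·1 = 1/3 ✓
b·Ac: (-45962/164175)·(-2189/26264) + 2231/6150·1763/4462 = 1/6 ✓
b·c³: 10125/212134·(-17576/3375) + (-45962/164175)·(-1331/2744) + 2231/6150·1 = 1/4 ✓
b·(c∘Ac): (-45962/164175)·24079/367696 + 2231/6150·1763/4462 = 1/8 ✓
b·Ac²: (-45962/164175)·28457/196980 + 2231/6150·22837/66930 = 1/12 ✓
b·A²c: 2231/6150·1025/8924 = 1/24 ✓; 4 stages ⇒ order 4.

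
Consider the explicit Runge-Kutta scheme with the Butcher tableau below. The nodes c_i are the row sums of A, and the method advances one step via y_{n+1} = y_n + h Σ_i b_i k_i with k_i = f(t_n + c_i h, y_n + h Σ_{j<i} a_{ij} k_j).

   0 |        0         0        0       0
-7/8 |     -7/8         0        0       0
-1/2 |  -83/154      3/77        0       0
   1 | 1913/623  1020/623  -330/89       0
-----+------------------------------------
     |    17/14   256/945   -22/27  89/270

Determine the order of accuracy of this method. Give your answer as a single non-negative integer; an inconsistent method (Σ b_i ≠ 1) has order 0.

4

b = (17/14, 256/945, -22/27, 89/270)
c = (0, -7/8, -1/2, 1)
Ac = (0, 0, -3/88, 75/178)
Σ b_i: 17/14·1 + 256/945·1 + (-22/27)·1 + 89/270·1 = 1 ✓
b·c: 256/945·(-7/8) + (-22/27)·(-1/2) + 89/270·1 = 1/2 ✓
b·c²: 256/945·49/64 + (-22/27)·1/4 + 89/270·1 = 1/3 ✓
b·Ac: (-22/27)·(-3/88) + 89/270·75/178 = 1/6 ✓
b·c³: 256/945·(-343/512) + (-22/27)·(-1/8) + 89/270·1 = 1/4 ✓
b·(c∘Ac): (-22/27)·3/176 + 89/270·75/178 = 1/8 ✓
b·Ac²: (-22/27)·21/704 + 89/270·465/1424 = 1/12 ✓
b·A²c: 89/270·45/356 = 1/24 ✓; 4 stages ⇒ order 4.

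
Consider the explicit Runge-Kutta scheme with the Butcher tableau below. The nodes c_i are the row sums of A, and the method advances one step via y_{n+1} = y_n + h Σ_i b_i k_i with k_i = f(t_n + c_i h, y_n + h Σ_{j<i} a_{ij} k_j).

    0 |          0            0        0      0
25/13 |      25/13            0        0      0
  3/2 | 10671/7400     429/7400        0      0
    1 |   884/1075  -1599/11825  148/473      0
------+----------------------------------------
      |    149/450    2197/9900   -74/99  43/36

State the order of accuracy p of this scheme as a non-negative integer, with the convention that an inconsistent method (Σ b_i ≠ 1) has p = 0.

b = (149/450, 2197/9900, -74/99, 43/36)
c = (0, 25/13, 3/2, 1)
Ac = (0, 0, 33/296, 9/43)
Σ b_i: 149/450·1 + 2197/9900·1 + (-74/99)·1 + 43/36·1 = 1 ✓
b·c: 2197/9900·25/13 + (-74/99)·3/2 + 43/36·1 = 1/2 ✓
b·c²: 2197/9900·625/169 + (-74/99)·9/4 + 43/36·1 = 1/3 ✓
b·Ac: (-74/99)·33/296 + 43/36·9/43 = 1/6 ✓
b·c³: 2197/9900·15625/2197 + (-74/99)·27/8 + 43/36·1 = 1/4 ✓
b·(c∘Ac): (-74/99)·99/592 + 43/36·9/43 = 1/8 ✓
b·Ac²: (-74/99)·825/3848 + 43/36·114/559 = 1/12 ✓
b·A²c: 43/36·3/86 = 1/24 ✓; 4 stages ⇒ order 4.

4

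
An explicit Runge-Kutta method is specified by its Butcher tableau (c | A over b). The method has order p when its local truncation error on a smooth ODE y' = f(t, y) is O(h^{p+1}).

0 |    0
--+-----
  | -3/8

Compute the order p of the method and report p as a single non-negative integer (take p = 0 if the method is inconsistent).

b = (-3/8)
c = (0)
Σ b_i: (-3/8)·1 = -3/8 ≠ 1 ⇒ order 0.

0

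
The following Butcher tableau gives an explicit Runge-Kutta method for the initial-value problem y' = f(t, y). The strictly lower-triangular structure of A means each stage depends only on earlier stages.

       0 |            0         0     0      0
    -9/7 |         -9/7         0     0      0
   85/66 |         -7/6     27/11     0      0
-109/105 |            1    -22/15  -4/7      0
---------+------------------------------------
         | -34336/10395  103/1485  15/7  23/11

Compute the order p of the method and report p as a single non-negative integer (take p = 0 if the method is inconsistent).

2

b = (-34336/10395, 103/1485, 15/7, 23/11)
c = (0, -9/7, 85/66, -109/105)
Ac = (0, 0, -243/77, 1328/1155)
Σ b_i: (-34336/10395)·1 + 103/1485·1 + 15/7·1 + 23/11·1 = 1 ✓
b·c: 103/1485·(-9/7) + 15/7·85/66 + 23/11·(-109/105) = 1/2 ✓
b·c²: 103/1485·81/49 + 15/7·7225/4356 + 23/11·11881/11025 = 4514431/762300 ≠ 1/3 ⇒ order 2.
b·Ac: 15/7·(-243/77) + 23/11·1328/1155 = -387617/88935 ≠ 1/6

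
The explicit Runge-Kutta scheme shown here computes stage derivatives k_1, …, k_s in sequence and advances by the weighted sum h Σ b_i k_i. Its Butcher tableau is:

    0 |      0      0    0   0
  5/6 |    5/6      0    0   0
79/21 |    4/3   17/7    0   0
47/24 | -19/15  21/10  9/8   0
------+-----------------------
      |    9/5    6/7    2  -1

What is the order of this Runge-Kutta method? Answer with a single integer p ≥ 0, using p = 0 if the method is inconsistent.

b = (9/5, 6/7, 2, -1)
c = (0, 5/6, 79/21, 47/24)
Ac = (0, 0, 85/42, 335/56)
Σ b_i: 9/5·1 + 6/7·1 + 2·1 + (-1)·1 = 128/35 ≠ 1 ⇒ order 0.

0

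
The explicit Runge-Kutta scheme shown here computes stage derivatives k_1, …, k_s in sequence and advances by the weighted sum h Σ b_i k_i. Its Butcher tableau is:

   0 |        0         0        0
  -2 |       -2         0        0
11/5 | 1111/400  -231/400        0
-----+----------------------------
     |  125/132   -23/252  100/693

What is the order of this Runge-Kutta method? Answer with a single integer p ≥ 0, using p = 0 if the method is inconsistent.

b = (125/132, -23/252, 100/693)
c = (0, -2, 11/5)
Ac = (0, 0, 231/200)
Σ b_i: 125/132·1 + (-23/252)·1 + 100/693·1 = 1 ✓
b·c: (-23/252)·(-2) + 100/693·11/5 = 1/2 ✓
b·c²: (-23/252)·4 + 100/693·121/25 = 1/3 ✓
b·Ac: 100/693·231/200 = 1/6 ✓; 3 stages ⇒ order 3.

3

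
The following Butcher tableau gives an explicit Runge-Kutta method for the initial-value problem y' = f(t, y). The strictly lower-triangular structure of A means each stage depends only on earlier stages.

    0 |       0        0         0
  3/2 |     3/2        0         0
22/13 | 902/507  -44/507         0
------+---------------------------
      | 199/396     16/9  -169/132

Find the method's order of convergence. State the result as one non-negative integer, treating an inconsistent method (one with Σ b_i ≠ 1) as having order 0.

b = (199/396, 16/9, -169/132)
c = (0, 3/2, 22/13)
Ac = (0, 0, -22/169)
Σ b_i: 199/396·1 + 16/9·1 + (-169/132)·1 = 1 ✓
b·c: 16/9·3/2 + (-169/132)·22/13 = 1/2 ✓
b·c²: 16/9·9/4 + (-169/132)·484/169 = 1/3 ✓
b·Ac: (-169/132)·(-22/169) = 1/6 ✓; 3 stages ⇒ order 3.

3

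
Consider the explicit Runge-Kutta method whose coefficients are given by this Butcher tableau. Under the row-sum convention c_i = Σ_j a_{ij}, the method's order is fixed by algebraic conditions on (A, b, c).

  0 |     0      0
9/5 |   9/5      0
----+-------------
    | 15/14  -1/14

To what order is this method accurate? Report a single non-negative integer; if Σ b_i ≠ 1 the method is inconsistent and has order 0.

b = (15/14, -1/14)
c = (0, 9/5)
Σ b_i: 15/14·1 + (-1/14)·1 = 1 ✓
b·c: (-1/14)·9/5 = -9/70 ≠ 1/2 ⇒ order 1.

1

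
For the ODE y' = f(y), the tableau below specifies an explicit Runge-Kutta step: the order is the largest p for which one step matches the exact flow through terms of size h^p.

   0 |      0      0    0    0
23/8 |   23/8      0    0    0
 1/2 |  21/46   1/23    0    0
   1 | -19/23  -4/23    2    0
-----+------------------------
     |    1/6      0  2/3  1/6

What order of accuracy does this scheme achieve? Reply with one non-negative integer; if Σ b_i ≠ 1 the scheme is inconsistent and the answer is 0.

b = (1/6, 0, 2/3, 1/6)
c = (0, 23/8, 1/2, 1)
Ac = (0, 0, 1/8, 1/2)
Σ b_i: 1/6·1 + 2/3·1 + 1/6·1 = 1 ✓
b·c: 2/3·1/2 + 1/6·1 = 1/2 ✓
b·c²: 2/3·1/4 + 1/6·1 = 1/3 ✓
b·Ac: 2/3·1/8 + 1/6·1/2 = 1/6 ✓
b·c³: 2/3·1/8 + 1/6·1 = 1/4 ✓
b·(c∘Ac): 2/3·1/16 + 1/6·1/2 = 1/8 ✓
b·Ac²: 2/3·23/64 + 1/6·(-15/16) = 1/12 ✓
b·A²c: 1/6·1/4 = 1/24 ✓; 4 stages ⇒ order 4.

4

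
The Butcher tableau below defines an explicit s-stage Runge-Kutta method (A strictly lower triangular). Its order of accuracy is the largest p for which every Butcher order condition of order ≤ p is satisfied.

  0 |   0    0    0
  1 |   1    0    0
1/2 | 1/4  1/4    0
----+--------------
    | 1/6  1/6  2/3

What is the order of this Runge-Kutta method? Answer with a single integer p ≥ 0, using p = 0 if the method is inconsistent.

3

b = (1/6, 1/6, 2/3)
c = (0, 1, 1/2)
Ac = (0, 0, 1/4)
Σ b_i: 1/6·1 + 1/6·1 + 2/3·1 = 1 ✓
b·c: 1/6·1 + 2/3·1/2 = 1/2 ✓
b·c²: 1/6·1 + 2/3·1/4 = 1/3 ✓
b·Ac: 2/3·1/4 = 1/6 ✓; 3 stages ⇒ order 3.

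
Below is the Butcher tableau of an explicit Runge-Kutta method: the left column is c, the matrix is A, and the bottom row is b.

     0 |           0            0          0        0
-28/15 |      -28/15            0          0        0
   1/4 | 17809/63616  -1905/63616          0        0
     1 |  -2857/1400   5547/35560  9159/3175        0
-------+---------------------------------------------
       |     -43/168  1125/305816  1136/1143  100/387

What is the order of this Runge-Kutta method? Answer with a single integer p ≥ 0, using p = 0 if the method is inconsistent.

4

b = (-43/168, 1125/305816, 1136/1143, 100/387)
c = (0, -28/15, 1/4, 1)
Ac = (0, 0, 127/2272, 43/100)
Σ b_i: (-43/168)·1 + 1125/305816·1 + 1136/1143·1 + 100/387·1 = 1 ✓
b·c: 1125/305816·(-28/15) + 1136/1143·1/4 + 100/387·1 = 1/2 ✓
b·c²: 1125/305816·784/225 + 1136/1143·1/16 + 100/387·1 = 1/3 ✓
b·Ac: 1136/1143·127/2272 + 100/387·43/100 = 1/6 ✓
b·c³: 1125/305816·(-21952/3375) + 1136/1143·1/64 + 100/387·1 = 1/4 ✓
b·(c∘Ac): 1136/1143·127/9088 + 100/387·43/100 = 1/8 ✓
b·Ac²: 1136/1143·(-889/8520) + 100/387·4343/6000 = 1/12 ✓
b·A²c: 100/387·129/800 = 1/24 ✓; 4 stages ⇒ order 4.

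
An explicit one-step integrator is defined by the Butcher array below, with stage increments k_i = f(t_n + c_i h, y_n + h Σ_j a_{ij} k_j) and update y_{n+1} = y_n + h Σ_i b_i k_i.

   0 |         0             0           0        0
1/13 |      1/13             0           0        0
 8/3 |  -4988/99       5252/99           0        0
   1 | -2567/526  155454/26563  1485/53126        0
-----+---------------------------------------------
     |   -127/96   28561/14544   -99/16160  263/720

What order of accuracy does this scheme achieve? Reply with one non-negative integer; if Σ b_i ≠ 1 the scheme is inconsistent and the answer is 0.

b = (-127/96, 28561/14544, -99/16160, 263/720)
c = (0, 1/13, 8/3, 1)
Ac = (0, 0, 404/99, 138/263)
Σ b_i: (-127/96)·1 + 28561/14544·1 + (-99/16160)·1 + 263/720·1 = 1 ✓
b·c: 28561/14544·1/13 + (-99/16160)·8/3 + 263/720·1 = 1/2 ✓
b·c²: 28561/14544·1/169 + (-99/16160)·64/9 + 263/720·1 = 1/3 ✓
b·Ac: (-99/16160)·404/99 + 263/720·138/263 = 1/6 ✓
b·c³: 28561/14544·1/2197 + (-99/16160)·512/27 + 263/720·1 = 1/4 ✓
b·(c∘Ac): (-99/16160)·3232/297 + 263/720·138/263 = 1/8 ✓
b·Ac²: (-99/16160)·404/1287 + 263/720·798/3419 = 1/12 ✓
b·A²c: 263/720·30/263 = 1/24 ✓; 4 stages ⇒ order 4.

4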